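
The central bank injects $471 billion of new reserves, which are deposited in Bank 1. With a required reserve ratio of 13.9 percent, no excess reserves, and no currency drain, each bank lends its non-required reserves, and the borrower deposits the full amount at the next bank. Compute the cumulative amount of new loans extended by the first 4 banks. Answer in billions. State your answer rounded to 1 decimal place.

Bank i lends (1 − rr)^i of the original deposit: Bank 1 lends 471·0.8610 = 405.5310, Bank 2 lends 471·0.8610² ≈ 349.1622, and so on.
Summing a geometric series: total = 471·[0.8610·(1 − 0.8610^4) / (1 − 0.8610)] ≈ 1314.1631 billion.

$1314.2 billion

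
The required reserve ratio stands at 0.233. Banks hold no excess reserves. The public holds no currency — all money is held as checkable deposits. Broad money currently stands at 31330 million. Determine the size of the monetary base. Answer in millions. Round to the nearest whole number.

7300 million

With no currency drain and no excess reserves, the money multiplier is m = 1/rr = 1/0.233 ≈ 4.291845.
The monetary base is MB = M / m = 31330 / 4.291845 ≈ 7299.8908 million.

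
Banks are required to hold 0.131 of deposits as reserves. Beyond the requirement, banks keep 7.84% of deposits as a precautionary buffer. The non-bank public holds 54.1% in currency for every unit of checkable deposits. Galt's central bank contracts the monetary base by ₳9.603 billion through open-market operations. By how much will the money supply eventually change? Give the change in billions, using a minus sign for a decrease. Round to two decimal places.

The money multiplier is m = (1 + c) / (rr + e + c) = (1 + 0.541) / (0.131 + 0.0784 + 0.541) ≈ 2.0536.
The sale removes 9.603 billion of base, so ΔM = m × ΔMB = 2.0536 × (−9.603) ≈ -19.7207 billion.

-19.72 billion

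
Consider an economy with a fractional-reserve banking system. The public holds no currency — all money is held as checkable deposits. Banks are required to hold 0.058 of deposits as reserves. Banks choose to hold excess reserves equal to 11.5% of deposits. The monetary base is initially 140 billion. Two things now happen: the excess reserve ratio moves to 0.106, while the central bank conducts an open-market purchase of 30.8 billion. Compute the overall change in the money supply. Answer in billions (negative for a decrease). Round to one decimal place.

232.2 billion

Before: m₁ = 1 / (0.058 + 0.115) ≈ 5.78035, MB₁ = 140, so M₁ = 5.78035 × 140 = 809.249 billion.
After: m₂ = 1 / (0.058 + 0.106) ≈ 6.09756, MB₂ = 140 + 30.8 = 170.8, so M₂ = 6.09756 × 170.8 ≈ 1041.4632 billion.
ΔM = M₂ − M₁ = 1041.4632 − 809.249 = 232.2142 billion.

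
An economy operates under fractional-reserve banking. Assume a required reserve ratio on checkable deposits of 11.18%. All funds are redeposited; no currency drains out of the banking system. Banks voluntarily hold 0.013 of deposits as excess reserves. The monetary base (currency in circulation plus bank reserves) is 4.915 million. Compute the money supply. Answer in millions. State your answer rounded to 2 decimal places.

39.38 million

The money multiplier is m = 1 / (rr + e) = 1 / (0.1118 + 0.013) ≈ 8.0128.
So M = m × MB = 8.0128 × 4.915 ≈ 39.3829 million.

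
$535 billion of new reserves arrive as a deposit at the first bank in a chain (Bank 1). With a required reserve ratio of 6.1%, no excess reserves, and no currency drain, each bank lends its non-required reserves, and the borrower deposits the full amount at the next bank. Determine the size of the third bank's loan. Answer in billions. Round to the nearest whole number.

Each bank lends a fraction (1 − rr) = 0.9390 of the deposit it receives, so Bank 3 receives 535·0.9390^2 and lends 535·0.9390^3 ≈ 442.9458 billion.

$443 billion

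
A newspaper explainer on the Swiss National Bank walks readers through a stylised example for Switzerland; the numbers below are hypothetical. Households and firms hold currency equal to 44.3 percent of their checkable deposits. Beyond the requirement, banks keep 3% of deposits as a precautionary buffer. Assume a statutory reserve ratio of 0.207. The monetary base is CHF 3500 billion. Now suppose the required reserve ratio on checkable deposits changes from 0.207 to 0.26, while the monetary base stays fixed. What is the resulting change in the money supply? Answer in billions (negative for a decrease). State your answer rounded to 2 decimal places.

-537.03 billion

Initially m₁ = (1 + 0.443) / (0.207 + 0.03 + 0.443) ≈ 2.1220588, so M₁ = 2.1220588 × 3500 = 7427.2058 billion.
After the change m₂ = (1 + 0.443) / (0.26 + 0.03 + 0.443) = 1.9686221, so M₂ = 1.9686221 × 3500 ≈ 6890.1773 billion.
ΔM = M₂ − M₁ = 6890.1773 − 7427.2058 = -537.0285 billion.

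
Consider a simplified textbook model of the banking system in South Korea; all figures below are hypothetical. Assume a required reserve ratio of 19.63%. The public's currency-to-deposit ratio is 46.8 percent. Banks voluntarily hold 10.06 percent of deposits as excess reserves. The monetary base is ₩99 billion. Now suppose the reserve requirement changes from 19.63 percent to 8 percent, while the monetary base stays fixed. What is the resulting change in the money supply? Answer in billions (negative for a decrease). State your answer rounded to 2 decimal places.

Initially m₁ = (1 + 0.468) / (0.1963 + 0.1006 + 0.468) ≈ 1.91921, so M₁ = 1.91921 × 99 ≈ 190.0018 billion.
After the change m₂ = (1 + 0.468) / (0.08 + 0.1006 + 0.468) ≈ 2.26334, so M₂ = 2.26334 × 99 ≈ 224.0707 billion.
ΔM = M₂ − M₁ = 224.0707 − 190.0018 = 34.0689 billion.

₩34.07 billion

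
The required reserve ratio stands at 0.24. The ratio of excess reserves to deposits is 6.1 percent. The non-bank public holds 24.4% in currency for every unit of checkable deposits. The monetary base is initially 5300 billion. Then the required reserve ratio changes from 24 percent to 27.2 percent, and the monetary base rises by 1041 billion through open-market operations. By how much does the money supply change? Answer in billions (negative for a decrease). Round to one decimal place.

Before: m₁ = (1 + 0.244) / (0.24 + 0.061 + 0.244) ≈ 2.282569, MB₁ = 5300, so M₁ = 2.282569 × 5300 = 12097.6157 billion.
After: m₂ = (1 + 0.244) / (0.272 + 0.061 + 0.244) ≈ 2.155979, MB₂ = 5300 + 1041 = 6341, so M₂ = 2.155979 × 6341 ≈ 13671.0628 billion.
ΔM = M₂ − M₁ = 13671.0628 − 12097.6157 = 1573.4471 billion.

1573.4 billion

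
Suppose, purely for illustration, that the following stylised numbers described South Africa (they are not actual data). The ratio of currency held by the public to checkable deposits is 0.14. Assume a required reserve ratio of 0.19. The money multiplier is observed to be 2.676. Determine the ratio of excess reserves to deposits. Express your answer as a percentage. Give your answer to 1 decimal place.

Using m = 2.676. Since m = (1 + c)/(c + rr + e), the denominator satisfies c + rr + e = (1 + c)/m = (1 + 0.14) / 2.676 ≈ 0.426009.
With c = 0.14 and rr = 0.19, the ratio of excess reserves to deposits is 0.426009 − 0.14 − 0.19 = 0.096009.

9.6%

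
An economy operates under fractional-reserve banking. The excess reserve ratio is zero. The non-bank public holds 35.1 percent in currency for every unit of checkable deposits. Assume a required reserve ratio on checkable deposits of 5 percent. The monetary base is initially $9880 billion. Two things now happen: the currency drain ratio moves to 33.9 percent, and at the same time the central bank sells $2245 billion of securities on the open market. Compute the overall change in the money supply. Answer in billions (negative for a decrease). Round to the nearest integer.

-7006 billion

Before: m₁ = (1 + 0.351) / (0.05 + 0.351) ≈ 3.36908, MB₁ = 9880, so M₁ = 3.36908 × 9880 = 33286.5104 billion.
After: m₂ = (1 + 0.339) / (0.05 + 0.339) ≈ 3.44216, MB₂ = 9880 − 2245 = 7635, so M₂ = 3.44216 × 7635 = 26280.8916 billion.
ΔM = M₂ − M₁ = 26280.8916 − 33286.5104 = -7005.6188 billion.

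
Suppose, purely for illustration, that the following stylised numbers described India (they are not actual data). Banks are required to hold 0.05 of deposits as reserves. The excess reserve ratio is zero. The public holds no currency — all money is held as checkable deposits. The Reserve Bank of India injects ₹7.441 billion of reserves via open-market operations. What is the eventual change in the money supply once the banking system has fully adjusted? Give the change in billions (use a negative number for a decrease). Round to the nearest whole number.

The simple money multiplier is m = 1/rr = 1/0.05 = 20.
An open-market purchase increases the monetary base by 7.441 billion, so ΔM = m × ΔMB = 20 × 7.441 = 148.82 billion.

₹149 billion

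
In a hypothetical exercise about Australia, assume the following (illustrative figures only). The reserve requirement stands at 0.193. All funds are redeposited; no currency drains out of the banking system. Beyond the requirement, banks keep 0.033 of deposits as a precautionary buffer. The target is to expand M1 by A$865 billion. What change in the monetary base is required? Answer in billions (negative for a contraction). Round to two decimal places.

The money multiplier is m = 1 / (rr + e) = 1 / (0.193 + 0.033) ≈ 4.424779.
ΔMB = ΔM / m = (+865) / 4.424779 ≈ 195.49 billion.

A$195.49 billion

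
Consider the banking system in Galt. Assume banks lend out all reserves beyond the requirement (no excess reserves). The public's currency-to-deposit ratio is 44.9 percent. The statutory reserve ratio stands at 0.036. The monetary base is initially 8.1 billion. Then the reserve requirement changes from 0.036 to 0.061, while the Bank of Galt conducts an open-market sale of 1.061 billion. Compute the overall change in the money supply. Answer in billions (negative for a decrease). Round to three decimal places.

Before: m₁ = (1 + 0.449) / (0.036 + 0.449) ≈ 2.98763, MB₁ = 8.1, so M₁ = 2.98763 × 8.1 ≈ 24.1998 billion.
After: m₂ = (1 + 0.449) / (0.061 + 0.449) ≈ 2.84118, MB₂ = 8.1 − 1.061 = 7.039, so M₂ = 2.84118 × 7.039 ≈ 19.9991 billion.
ΔM = M₂ − M₁ = 19.9991 − 24.1998 = -4.2007 billion.

-4.201 billion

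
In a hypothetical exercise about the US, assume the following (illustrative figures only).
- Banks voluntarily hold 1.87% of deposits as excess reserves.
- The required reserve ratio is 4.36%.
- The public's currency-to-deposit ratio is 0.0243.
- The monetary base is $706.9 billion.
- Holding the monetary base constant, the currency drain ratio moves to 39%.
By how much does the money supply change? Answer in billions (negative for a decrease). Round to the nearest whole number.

-6189 billion

Initially m₁ = (1 + 0.0243) / (0.0436 + 0.0187 + 0.0243) ≈ 11.8279, so M₁ = 11.8279 × 706.9 ≈ 8361.1425 billion.
After the change m₂ = (1 + 0.39) / (0.0436 + 0.0187 + 0.39) ≈ 3.0732, so M₂ = 3.0732 × 706.9 ≈ 2172.4451 billion.
ΔM = M₂ − M₁ = 2172.4451 − 8361.1425 = -6188.6974 billion.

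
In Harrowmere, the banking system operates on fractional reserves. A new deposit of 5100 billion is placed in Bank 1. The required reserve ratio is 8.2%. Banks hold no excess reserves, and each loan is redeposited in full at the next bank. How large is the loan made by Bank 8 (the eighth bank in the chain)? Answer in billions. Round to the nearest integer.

Each bank lends a fraction (1 − rr) = 0.9180 of the deposit it receives, so Bank 8 receives 5100·0.9180^7 and lends 5100·0.9180^8 ≈ 2572.2408 billion.

2572 billion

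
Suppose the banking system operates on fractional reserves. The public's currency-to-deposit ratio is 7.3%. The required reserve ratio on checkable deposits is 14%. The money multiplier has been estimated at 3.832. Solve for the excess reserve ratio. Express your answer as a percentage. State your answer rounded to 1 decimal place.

6.7%

Using m = 3.832. Since m = (1 + c)/(c + rr + e), the denominator satisfies c + rr + e = (1 + c)/m = (1 + 0.073) / 3.832 ≈ 0.280010.
With c = 0.073 and rr = 0.14, the excess reserve ratio is 0.280010 − 0.073 − 0.14 = 0.06701.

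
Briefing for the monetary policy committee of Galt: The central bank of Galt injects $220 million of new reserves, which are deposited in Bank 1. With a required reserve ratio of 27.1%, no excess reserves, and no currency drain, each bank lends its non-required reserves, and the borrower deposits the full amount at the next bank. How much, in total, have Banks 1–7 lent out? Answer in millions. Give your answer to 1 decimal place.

Bank i lends (1 − rr)^i of the original deposit: Bank 1 lends 220·0.7290 = 160.3800, Bank 2 lends 220·0.7290² ≈ 116.9170, and so on.
Summing a geometric series: total = 220·[0.7290·(1 − 0.7290^7) / (1 − 0.7290)] ≈ 527.0531 million.

$527.1 million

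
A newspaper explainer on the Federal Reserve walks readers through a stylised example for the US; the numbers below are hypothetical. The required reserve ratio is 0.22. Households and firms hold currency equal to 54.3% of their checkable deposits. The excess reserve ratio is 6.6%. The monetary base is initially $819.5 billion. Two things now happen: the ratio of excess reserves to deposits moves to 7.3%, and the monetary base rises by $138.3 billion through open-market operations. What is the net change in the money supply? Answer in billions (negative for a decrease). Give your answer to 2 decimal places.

$242.49 billion

Before: m₁ = (1 + 0.543) / (0.22 + 0.066 + 0.543) ≈ 1.861279, MB₁ = 819.5, so M₁ = 1.861279 × 819.5 ≈ 1525.3181 billion.
After: m₂ = (1 + 0.543) / (0.22 + 0.073 + 0.543) ≈ 1.845694, MB₂ = 819.5 + 138.3 = 957.8, so M₂ = 1.845694 × 957.8 ≈ 1767.8057 billion.
ΔM = M₂ − M₁ = 1767.8057 − 1525.3181 = 242.4876 billion.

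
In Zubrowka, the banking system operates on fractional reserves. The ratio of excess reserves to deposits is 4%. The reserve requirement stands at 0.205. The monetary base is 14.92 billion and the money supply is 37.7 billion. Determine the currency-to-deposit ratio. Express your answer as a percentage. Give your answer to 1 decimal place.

Using m = M/MB = 37.7/14.92 ≈ 2.526810. From m = (1 + c)/(c + rr + e), rearranging gives 1 + c = m·(c + rr + e), so c·(1 − m) = m·(rr + e) − 1.
Hence c = [m·(rr + e) − 1]/(1 − m) = [2.526810 × (0.205 + 0.04) − 1] / (1 − 2.526810) ≈ 0.249495.

24.9%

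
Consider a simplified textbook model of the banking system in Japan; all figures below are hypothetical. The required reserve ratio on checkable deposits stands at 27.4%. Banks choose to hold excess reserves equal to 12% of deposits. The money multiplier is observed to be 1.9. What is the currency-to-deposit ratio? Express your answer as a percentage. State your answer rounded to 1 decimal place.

27.9%

Using m = 1.9. From m = (1 + c)/(c + rr + e), rearranging gives 1 + c = m·(c + rr + e), so c·(1 − m) = m·(rr + e) − 1.
Hence c = [m·(rr + e) − 1]/(1 − m) = [1.9 × (0.274 + 0.12) − 1] / (1 − 1.9) ≈ 0.279333.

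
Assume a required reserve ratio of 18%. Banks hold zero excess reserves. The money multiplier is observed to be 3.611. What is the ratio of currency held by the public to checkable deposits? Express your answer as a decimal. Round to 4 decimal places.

0.1341

Using m = 3.611. From m = (1 + c)/(c + rr + e), rearranging gives 1 + c = m·(c + rr + e), so c·(1 − m) = m·(rr + e) − 1.
Hence c = [m·(rr + e) − 1]/(1 − m) = [3.611 × (0.18 + 0) − 1] / (1 − 3.611) ≈ 0.134056.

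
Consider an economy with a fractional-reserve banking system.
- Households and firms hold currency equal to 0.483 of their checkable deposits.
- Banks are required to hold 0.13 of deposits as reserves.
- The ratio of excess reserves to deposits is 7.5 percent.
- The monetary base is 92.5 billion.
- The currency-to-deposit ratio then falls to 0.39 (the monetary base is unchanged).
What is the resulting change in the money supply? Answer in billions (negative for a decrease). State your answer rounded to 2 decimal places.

16.71 billion

Initially m₁ = (1 + 0.483) / (0.13 + 0.075 + 0.483) ≈ 2.15552, so M₁ = 2.15552 × 92.5 = 199.3856 billion.
After the change m₂ = (1 + 0.39) / (0.13 + 0.075 + 0.39) ≈ 2.33613, so M₂ = 2.33613 × 92.5 ≈ 216.092 billion.
ΔM = M₂ − M₁ = 216.092 − 199.3856 = 16.7064 billion.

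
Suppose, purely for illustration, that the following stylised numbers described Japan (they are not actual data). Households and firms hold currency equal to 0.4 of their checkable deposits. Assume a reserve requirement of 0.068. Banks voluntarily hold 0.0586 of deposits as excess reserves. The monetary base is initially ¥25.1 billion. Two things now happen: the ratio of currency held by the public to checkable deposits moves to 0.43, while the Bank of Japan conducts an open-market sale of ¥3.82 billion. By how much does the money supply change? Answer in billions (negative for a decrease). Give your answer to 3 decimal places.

-12.058 billion

Before: m₁ = (1 + 0.4) / (0.068 + 0.0586 + 0.4) ≈ 2.658564, MB₁ = 25.1, so M₁ = 2.658564 × 25.1 ≈ 66.73 billion.
After: m₂ = (1 + 0.43) / (0.068 + 0.0586 + 0.43) ≈ 2.569170, MB₂ = 25.1 − 3.82 = 21.28, so M₂ = 2.569170 × 21.28 ≈ 54.6719 billion.
ΔM = M₂ − M₁ = 54.6719 − 66.73 = -12.0581 billion.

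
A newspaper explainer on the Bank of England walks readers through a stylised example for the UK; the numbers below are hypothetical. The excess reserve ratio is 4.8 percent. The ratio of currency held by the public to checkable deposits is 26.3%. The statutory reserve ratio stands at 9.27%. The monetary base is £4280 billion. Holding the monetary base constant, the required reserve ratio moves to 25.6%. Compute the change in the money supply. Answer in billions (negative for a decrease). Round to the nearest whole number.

Initially m₁ = (1 + 0.263) / (0.0927 + 0.048 + 0.263) ≈ 3.12856, so M₁ = 3.12856 × 4280 = 13390.2368 billion.
After the change m₂ = (1 + 0.263) / (0.256 + 0.048 + 0.263) ≈ 2.22751, so M₂ = 2.22751 × 4280 = 9533.7428 billion.
ΔM = M₂ − M₁ = 9533.7428 − 13390.2368 = -3856.494 billion.

-3856 billion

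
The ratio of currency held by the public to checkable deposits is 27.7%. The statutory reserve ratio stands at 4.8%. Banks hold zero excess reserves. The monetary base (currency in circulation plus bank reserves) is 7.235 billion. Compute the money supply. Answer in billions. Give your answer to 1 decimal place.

28.4 billion

The money multiplier is m = (1 + c) / (rr + c) = (1 + 0.277) / (0.048 + 0.277) ≈ 3.9292.
So M = m × MB = 3.9292 × 7.235 ≈ 28.4278 billion.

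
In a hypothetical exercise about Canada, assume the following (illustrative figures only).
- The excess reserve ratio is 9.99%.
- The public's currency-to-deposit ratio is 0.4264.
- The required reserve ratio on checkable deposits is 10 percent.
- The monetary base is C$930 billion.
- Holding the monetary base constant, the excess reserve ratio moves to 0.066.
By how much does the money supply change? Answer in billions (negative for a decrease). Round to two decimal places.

Initially m₁ = (1 + 0.4264) / (0.1 + 0.0999 + 0.4264) ≈ 2.277503, so M₁ = 2.277503 × 930 ≈ 2118.0778 billion.
After the change m₂ = (1 + 0.4264) / (0.1 + 0.066 + 0.4264) ≈ 2.407833, so M₂ = 2.407833 × 930 ≈ 2239.2847 billion.
ΔM = M₂ − M₁ = 2239.2847 − 2118.0778 = 121.2069 billion.

C$121.21 billion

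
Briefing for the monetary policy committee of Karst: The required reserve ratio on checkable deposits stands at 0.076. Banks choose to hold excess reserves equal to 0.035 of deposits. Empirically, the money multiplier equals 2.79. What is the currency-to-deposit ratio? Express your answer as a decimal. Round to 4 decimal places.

Using m = 2.79. From m = (1 + c)/(c + rr + e), rearranging gives 1 + c = m·(c + rr + e), so c·(1 − m) = m·(rr + e) − 1.
Hence c = [m·(rr + e) − 1]/(1 − m) = [2.79 × (0.076 + 0.035) − 1] / (1 − 2.79) ≈ 0.385648.

0.3856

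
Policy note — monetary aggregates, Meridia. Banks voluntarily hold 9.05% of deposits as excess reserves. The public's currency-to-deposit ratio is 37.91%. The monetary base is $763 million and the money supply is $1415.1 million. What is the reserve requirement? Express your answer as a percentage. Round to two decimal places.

Using m = M/MB = 1415.1/763 ≈ 1.854653. Since m = (1 + c)/(c + rr + e), the denominator satisfies c + rr + e = (1 + c)/m = (1 + 0.3791) / 1.854653 ≈ 0.743589.
With c = 0.3791 and e = 0.0905, the reserve requirement is 0.743589 − 0.3791 − 0.0905 = 0.273989.

27.40%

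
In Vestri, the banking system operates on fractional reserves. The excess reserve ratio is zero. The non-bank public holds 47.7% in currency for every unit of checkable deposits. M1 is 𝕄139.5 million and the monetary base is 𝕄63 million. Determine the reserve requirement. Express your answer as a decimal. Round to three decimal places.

0.190

Using m = M/MB = 139.5/63 ≈ 2.214286. Since m = (1 + c)/(c + rr + e), the denominator satisfies c + rr + e = (1 + c)/m = (1 + 0.477) / 2.214286 ≈ 0.667032.
With c = 0.477 and e = 0, the reserve requirement is 0.667032 − 0.477 − 0 = 0.190032.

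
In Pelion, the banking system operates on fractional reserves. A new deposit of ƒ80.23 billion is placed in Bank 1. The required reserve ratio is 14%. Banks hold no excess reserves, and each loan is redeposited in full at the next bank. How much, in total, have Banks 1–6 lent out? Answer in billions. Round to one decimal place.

Bank i lends (1 − rr)^i of the original deposit: Bank 1 lends 80.23·0.8600 = 68.9978, Bank 2 lends 80.23·0.8600² ≈ 59.3381, and so on.
Summing a geometric series: total = 80.23·[0.8600·(1 − 0.8600^6) / (1 − 0.8600)] ≈ 293.4539 billion.

ƒ293.5 billion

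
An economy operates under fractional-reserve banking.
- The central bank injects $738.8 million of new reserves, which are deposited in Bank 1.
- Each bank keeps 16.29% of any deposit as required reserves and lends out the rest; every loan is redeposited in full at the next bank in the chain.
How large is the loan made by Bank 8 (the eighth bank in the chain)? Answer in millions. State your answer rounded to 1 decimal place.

Each bank lends a fraction (1 − rr) = 0.8371 of the deposit it receives, so Bank 8 receives 738.8·0.8371^7 and lends 738.8·0.8371^8 ≈ 178.1335 million.

$178.1 million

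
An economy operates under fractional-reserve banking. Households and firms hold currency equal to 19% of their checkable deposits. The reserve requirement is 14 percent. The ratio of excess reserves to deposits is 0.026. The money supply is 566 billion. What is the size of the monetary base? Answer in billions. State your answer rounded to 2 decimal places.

169.32 billion

The money multiplier is m = (1 + c) / (rr + e + c) = (1 + 0.19) / (0.14 + 0.026 + 0.19) ≈ 3.342697.
MB = M / m = 566 / 3.342697 ≈ 169.3244 billion.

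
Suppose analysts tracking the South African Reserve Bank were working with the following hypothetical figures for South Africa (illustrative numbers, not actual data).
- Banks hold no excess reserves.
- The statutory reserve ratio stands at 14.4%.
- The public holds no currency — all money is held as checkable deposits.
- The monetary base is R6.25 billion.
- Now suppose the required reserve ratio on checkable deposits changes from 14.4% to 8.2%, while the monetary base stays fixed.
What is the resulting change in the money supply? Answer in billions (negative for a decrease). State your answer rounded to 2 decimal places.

R32.82 billion

Initially m₁ = 1 / (0.144) ≈ 6.9444, so M₁ = 6.9444 × 6.25 = 43.4025 billion.
After the change m₂ = 1 / (0.082) ≈ 12.1951, so M₂ = 12.1951 × 6.25 ≈ 76.2194 billion.
ΔM = M₂ − M₁ = 76.2194 − 43.4025 = 32.8169 billion.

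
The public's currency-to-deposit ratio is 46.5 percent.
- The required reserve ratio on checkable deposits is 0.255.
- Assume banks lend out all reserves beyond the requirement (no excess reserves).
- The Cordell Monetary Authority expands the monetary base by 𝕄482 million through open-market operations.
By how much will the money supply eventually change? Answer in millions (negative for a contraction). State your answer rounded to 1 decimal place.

𝕄980.7 million

The money multiplier is m = (1 + c) / (rr + c) = (1 + 0.465) / (0.255 + 0.465) ≈ 2.03472.
The purchase adds 482 million of base, so ΔM = m × ΔMB = 2.03472 × (+482) ≈ 980.735 million.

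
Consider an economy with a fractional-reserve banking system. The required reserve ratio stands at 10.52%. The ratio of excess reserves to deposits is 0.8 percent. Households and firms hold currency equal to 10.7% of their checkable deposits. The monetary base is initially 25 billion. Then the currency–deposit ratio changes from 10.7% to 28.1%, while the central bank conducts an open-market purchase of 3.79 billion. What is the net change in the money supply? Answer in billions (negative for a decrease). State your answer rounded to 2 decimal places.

Before: m₁ = (1 + 0.107) / (0.1052 + 0.008 + 0.107) ≈ 5.02725, MB₁ = 25, so M₁ = 5.02725 × 25 ≈ 125.6813 billion.
After: m₂ = (1 + 0.281) / (0.1052 + 0.008 + 0.281) ≈ 3.24962, MB₂ = 25 + 3.79 = 28.79, so M₂ = 3.24962 × 28.79 ≈ 93.5566 billion.
ΔM = M₂ − M₁ = 93.5566 − 125.6813 = -32.1247 billion.

-32.12 billion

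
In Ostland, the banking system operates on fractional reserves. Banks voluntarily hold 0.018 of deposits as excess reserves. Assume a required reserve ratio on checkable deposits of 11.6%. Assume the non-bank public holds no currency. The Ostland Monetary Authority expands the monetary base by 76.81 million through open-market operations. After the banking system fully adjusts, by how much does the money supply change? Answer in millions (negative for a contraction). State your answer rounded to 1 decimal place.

573.2 million

The money multiplier is m = 1 / (rr + e) = 1 / (0.116 + 0.018) ≈ 7.4627.
The purchase adds 76.81 million of base, so ΔM = m × ΔMB = 7.4627 × (+76.81) ≈ 573.21 million.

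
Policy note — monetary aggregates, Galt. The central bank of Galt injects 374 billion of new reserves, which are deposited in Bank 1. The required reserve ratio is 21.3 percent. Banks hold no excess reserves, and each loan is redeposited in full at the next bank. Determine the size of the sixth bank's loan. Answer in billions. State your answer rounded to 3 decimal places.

Each bank lends a fraction (1 − rr) = 0.7870 of the deposit it receives, so Bank 6 receives 374·0.7870^5 and lends 374·0.7870^6 ≈ 88.8628 billion.

88.863 billion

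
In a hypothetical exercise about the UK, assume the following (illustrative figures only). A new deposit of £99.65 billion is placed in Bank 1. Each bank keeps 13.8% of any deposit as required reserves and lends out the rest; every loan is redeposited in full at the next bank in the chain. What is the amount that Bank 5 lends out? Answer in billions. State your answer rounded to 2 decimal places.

£47.43 billion

Each bank lends a fraction (1 − rr) = 0.8620 of the deposit it receives, so Bank 5 receives 99.65·0.8620^4 and lends 99.65·0.8620^5 ≈ 47.4257 billion.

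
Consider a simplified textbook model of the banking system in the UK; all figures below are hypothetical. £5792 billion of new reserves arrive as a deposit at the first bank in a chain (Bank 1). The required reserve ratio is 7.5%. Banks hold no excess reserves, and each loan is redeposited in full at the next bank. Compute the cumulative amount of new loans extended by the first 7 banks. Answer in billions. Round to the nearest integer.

£30044 billion

Bank i lends (1 − rr)^i of the original deposit: Bank 1 lends 5792·0.9250 = 5357.6000, Bank 2 lends 5792·0.9250² = 4955.7800, and so on.
Summing a geometric series: total = 5792·[0.9250·(1 − 0.9250^7) / (1 − 0.9250)] ≈ 30044.1210 billion.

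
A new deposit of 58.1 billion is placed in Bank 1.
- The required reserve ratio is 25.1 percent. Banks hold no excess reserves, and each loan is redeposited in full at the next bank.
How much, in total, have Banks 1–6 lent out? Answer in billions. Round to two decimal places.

Bank i lends (1 − rr)^i of the original deposit: Bank 1 lends 58.1·0.7490 = 43.5169, Bank 2 lends 58.1·0.7490² ≈ 32.5942, and so on.
Summing a geometric series: total = 58.1·[0.7490·(1 − 0.7490^6) / (1 − 0.7490)] ≈ 142.7633 billion.

142.76 billion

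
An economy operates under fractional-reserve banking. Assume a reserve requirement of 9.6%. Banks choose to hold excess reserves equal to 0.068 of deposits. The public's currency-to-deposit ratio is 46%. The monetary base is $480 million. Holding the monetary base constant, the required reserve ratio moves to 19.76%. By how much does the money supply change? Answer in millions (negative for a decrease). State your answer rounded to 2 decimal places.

Initially m₁ = (1 + 0.46) / (0.096 + 0.068 + 0.46) ≈ 2.339744, so M₁ = 2.339744 × 480 ≈ 1123.0771 million.
After the change m₂ = (1 + 0.46) / (0.1976 + 0.068 + 0.46) ≈ 2.012128, so M₂ = 2.012128 × 480 ≈ 965.8214 million.
ΔM = M₂ − M₁ = 965.8214 − 1123.0771 = -157.2557 million.

-157.26 million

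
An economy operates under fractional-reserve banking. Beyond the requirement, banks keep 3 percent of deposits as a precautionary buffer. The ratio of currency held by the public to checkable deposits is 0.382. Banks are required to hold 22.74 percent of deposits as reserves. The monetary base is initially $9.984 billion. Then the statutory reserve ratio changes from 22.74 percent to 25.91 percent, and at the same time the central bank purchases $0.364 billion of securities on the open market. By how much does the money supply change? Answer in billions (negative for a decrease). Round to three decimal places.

Before: m₁ = (1 + 0.382) / (0.2274 + 0.03 + 0.382) ≈ 2.161401, MB₁ = 9.984, so M₁ = 2.161401 × 9.984 ≈ 21.5794 billion.
After: m₂ = (1 + 0.382) / (0.2591 + 0.03 + 0.382) ≈ 2.059306, MB₂ = 9.984 + 0.364 = 10.348, so M₂ = 2.059306 × 10.348 ≈ 21.3097 billion.
ΔM = M₂ − M₁ = 21.3097 − 21.5794 = -0.2697 billion.

-0.270 billion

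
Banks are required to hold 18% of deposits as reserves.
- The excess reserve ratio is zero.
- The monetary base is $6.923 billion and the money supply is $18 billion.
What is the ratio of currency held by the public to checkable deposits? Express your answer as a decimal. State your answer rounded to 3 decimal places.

Using m = M/MB = 18/6.923 ≈ 2.600029. From m = (1 + c)/(c + rr + e), rearranging gives 1 + c = m·(c + rr + e), so c·(1 − m) = m·(rr + e) − 1.
Hence c = [m·(rr + e) − 1]/(1 − m) = [2.600029 × (0.18 + 0) − 1] / (1 − 2.600029) ≈ 0.332491.

0.332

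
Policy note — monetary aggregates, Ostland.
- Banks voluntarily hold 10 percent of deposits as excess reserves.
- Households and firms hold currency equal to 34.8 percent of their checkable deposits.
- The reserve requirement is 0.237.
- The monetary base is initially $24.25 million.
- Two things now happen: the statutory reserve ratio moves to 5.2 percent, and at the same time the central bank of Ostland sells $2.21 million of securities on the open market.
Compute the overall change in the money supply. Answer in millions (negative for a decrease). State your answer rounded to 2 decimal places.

Before: m₁ = (1 + 0.348) / (0.237 + 0.1 + 0.348) ≈ 1.96788, MB₁ = 24.25, so M₁ = 1.96788 × 24.25 ≈ 47.7211 million.
After: m₂ = (1 + 0.348) / (0.052 + 0.1 + 0.348) = 2.69600, MB₂ = 24.25 − 2.21 = 22.04, so M₂ = 2.69600 × 22.04 ≈ 59.4198 million.
ΔM = M₂ − M₁ = 59.4198 − 47.7211 = 11.6987 million.

$11.70 million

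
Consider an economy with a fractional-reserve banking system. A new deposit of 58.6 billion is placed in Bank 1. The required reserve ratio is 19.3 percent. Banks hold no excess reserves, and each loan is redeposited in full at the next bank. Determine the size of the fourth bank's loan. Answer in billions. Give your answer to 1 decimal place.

Each bank lends a fraction (1 − rr) = 0.8070 of the deposit it receives, so Bank 4 receives 58.6·0.8070^3 and lends 58.6·0.8070^4 ≈ 24.8537 billion.

24.9 billion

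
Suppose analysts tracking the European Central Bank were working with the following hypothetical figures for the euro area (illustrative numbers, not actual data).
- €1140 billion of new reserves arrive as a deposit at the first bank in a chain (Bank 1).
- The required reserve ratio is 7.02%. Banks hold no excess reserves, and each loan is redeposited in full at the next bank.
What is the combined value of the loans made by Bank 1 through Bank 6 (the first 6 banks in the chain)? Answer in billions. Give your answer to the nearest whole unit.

€5343 billion

Bank i lends (1 − rr)^i of the original deposit: Bank 1 lends 1140·0.9298 = 1059.9720, Bank 2 lends 1140·0.9298² ≈ 985.5620, and so on.
Summing a geometric series: total = 1140·[0.9298·(1 − 0.9298^6) / (1 − 0.9298)] ≈ 5342.8054 billion.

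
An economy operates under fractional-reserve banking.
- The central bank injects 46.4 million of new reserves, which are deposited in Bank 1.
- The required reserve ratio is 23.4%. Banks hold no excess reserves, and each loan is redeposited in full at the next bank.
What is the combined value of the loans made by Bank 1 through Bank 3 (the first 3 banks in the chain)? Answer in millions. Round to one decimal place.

83.6 million

Bank i lends (1 − rr)^i of the original deposit: Bank 1 lends 46.4·0.7660 = 35.5424, Bank 2 lends 46.4·0.7660² ≈ 27.2255, and so on.
Summing a geometric series: total = 46.4·[0.7660·(1 − 0.7660^3) / (1 − 0.7660)] ≈ 83.6226 million.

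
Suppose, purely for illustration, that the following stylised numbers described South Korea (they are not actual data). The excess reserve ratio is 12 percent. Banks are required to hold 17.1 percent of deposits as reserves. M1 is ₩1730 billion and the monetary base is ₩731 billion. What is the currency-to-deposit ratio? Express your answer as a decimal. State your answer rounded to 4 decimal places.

Using m = M/MB = 1730/731 ≈ 2.366621. From m = (1 + c)/(c + rr + e), rearranging gives 1 + c = m·(c + rr + e), so c·(1 − m) = m·(rr + e) − 1.
Hence c = [m·(rr + e) − 1]/(1 − m) = [2.366621 × (0.171 + 0.12) − 1] / (1 − 2.366621) ≈ 0.227798.

0.2278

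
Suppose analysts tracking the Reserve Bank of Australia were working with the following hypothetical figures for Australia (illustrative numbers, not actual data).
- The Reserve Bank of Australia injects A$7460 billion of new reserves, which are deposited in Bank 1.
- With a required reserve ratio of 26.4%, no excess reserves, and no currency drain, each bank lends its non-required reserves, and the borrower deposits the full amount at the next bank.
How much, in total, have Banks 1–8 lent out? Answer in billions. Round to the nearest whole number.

Bank i lends (1 − rr)^i of the original deposit: Bank 1 lends 7460·0.7360 = 5490.5600, Bank 2 lends 7460·0.7360² ≈ 4041.0522, and so on.
Summing a geometric series: total = 7460·[0.7360·(1 − 0.7360^8) / (1 − 0.7360)] ≈ 19006.8246 billion.

A$19007 billion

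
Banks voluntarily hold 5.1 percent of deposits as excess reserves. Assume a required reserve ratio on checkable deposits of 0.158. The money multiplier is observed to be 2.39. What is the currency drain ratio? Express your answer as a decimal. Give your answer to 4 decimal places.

0.3601

Using m = 2.39. From m = (1 + c)/(c + rr + e), rearranging gives 1 + c = m·(c + rr + e), so c·(1 − m) = m·(rr + e) − 1.
Hence c = [m·(rr + e) − 1]/(1 − m) = [2.39 × (0.158 + 0.051) − 1] / (1 − 2.39) ≈ 0.360065.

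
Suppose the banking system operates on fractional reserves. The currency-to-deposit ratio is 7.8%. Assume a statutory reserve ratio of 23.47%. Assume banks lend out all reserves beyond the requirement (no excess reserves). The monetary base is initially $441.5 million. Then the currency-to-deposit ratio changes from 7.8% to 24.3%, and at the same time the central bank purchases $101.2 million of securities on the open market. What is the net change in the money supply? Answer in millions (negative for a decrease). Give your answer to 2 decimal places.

-109.89 million

Before: m₁ = (1 + 0.078) / (0.2347 + 0.078) ≈ 3.447394, MB₁ = 441.5, so M₁ = 3.447394 × 441.5 ≈ 1522.0245 million.
After: m₂ = (1 + 0.243) / (0.2347 + 0.243) ≈ 2.602051, MB₂ = 441.5 + 101.2 = 542.7, so M₂ = 2.602051 × 542.7 ≈ 1412.1331 million.
ΔM = M₂ − M₁ = 1412.1331 − 1522.0245 = -109.8914 million.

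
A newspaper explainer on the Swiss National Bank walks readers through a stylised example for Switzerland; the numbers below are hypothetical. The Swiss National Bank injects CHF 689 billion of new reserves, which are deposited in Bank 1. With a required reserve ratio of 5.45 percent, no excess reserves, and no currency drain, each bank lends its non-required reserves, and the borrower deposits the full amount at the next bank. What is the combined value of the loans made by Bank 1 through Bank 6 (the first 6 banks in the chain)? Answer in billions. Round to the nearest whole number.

CHF 3413 billion

Bank i lends (1 − rr)^i of the original deposit: Bank 1 lends 689·0.9455 = 651.4495, Bank 2 lends 689·0.9455² ≈ 615.9455, and so on.
Summing a geometric series: total = 689·[0.9455·(1 − 0.9455^6) / (1 − 0.9455)] ≈ 3413.2887 billion.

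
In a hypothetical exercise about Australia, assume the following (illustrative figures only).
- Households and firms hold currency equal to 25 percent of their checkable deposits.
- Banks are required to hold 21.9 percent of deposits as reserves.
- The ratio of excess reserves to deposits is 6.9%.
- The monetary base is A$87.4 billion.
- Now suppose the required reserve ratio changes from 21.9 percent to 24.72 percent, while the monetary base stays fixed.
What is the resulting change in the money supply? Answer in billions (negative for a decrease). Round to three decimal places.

-10.114 billion

Initially m₁ = (1 + 0.25) / (0.219 + 0.069 + 0.25) ≈ 2.323420, so M₁ = 2.323420 × 87.4 ≈ 203.0669 billion.
After the change m₂ = (1 + 0.25) / (0.2472 + 0.069 + 0.25) ≈ 2.207700, so M₂ = 2.207700 × 87.4 ≈ 192.953 billion.
ΔM = M₂ − M₁ = 192.953 − 203.0669 = -10.1139 billion.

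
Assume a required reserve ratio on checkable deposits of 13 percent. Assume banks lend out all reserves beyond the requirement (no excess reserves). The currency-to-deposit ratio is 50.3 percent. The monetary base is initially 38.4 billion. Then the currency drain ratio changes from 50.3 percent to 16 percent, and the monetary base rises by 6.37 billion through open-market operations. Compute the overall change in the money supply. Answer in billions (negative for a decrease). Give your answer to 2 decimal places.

87.90 billion

Before: m₁ = (1 + 0.503) / (0.13 + 0.503) ≈ 2.37441, MB₁ = 38.4, so M₁ = 2.37441 × 38.4 ≈ 91.1773 billion.
After: m₂ = (1 + 0.16) / (0.13 + 0.16) = 4, MB₂ = 38.4 + 6.37 = 44.77, so M₂ = 4 × 44.77 = 179.08 billion.
ΔM = M₂ − M₁ = 179.08 − 91.1773 = 87.9027 billion.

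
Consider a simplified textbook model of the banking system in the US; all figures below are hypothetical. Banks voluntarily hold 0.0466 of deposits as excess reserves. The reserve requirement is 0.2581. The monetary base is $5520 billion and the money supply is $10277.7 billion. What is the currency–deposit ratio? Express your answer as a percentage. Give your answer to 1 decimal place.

Using m = M/MB = 10277.7/5520 ≈ 1.861902. From m = (1 + c)/(c + rr + e), rearranging gives 1 + c = m·(c + rr + e), so c·(1 − m) = m·(rr + e) − 1.
Hence c = [m·(rr + e) − 1]/(1 − m) = [1.861902 × (0.2581 + 0.0466) − 1] / (1 − 1.861902) ≈ 0.502004.

50.2%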